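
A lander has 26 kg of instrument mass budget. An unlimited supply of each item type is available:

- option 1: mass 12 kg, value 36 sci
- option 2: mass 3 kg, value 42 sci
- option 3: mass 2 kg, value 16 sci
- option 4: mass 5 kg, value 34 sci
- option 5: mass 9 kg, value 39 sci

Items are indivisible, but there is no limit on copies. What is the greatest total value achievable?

352 sci

Best value-per-unit is option 2 at 42/3; filling with it alone gives 8×42 = 336.
Optimal mix: 8×option 2 + 1×option 3 → mass 26, value 352.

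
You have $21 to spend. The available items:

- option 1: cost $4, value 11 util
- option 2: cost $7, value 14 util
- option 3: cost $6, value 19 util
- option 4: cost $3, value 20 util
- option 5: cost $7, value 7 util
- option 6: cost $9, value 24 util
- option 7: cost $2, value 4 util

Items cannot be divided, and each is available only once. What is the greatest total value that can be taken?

Check high-value combinations within $21:
- option 3+option 4+option 6+option 7: cost 6+3+9+2=20, value 19+20+24+4=67
- option 1+option 2+option 3+option 4: cost 4+7+6+3=20, value 11+14+19+20=64
- option 3+option 4+option 6: cost 6+3+9=18, value 19+20+24=63
- option 2+option 4+option 6+option 7: cost 7+3+9+2=21, value 14+20+24+4=62
Best: 67 util.

67 util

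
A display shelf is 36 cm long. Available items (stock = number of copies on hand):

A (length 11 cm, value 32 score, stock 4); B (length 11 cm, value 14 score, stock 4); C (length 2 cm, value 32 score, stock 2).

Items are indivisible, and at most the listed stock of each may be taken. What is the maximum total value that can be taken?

128 score

Best selections within length 36 and stock limits:
- 2×A + 2×C: length 26, value 128
- 3×A + 1×C: length 35, value 128
Best: 128 score.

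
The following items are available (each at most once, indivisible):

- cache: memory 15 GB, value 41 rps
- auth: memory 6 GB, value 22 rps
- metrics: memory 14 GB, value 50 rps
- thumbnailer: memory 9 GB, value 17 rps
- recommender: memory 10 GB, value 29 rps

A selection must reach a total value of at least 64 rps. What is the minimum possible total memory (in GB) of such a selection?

20

Subsets with value ≥ 64, sorted by total memory:
- auth+metrics: memory 20, value 72
- metrics+thumbnailer: memory 23, value 67
Minimum memory: 20 GB.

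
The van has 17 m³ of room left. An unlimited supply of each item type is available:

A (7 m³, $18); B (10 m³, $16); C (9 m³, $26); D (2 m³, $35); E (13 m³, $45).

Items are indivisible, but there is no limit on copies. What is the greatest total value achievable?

$280

Best value-per-unit is D at 35/2, and filling with it alone uses volume 8×2=16. No mix of the others beats 8×35 = 280.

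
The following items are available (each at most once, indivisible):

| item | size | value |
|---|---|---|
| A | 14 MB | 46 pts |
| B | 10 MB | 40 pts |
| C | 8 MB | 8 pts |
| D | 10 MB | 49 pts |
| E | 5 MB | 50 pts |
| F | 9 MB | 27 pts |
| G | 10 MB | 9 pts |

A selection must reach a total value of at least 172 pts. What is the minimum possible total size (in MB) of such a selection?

38

Subsets with value ≥ 172, sorted by total size:
- A+D+E+F: size 38, value 172
- A+B+D+E: size 39, value 185
- B+C+D+E+F: size 42, value 174
- B+D+E+F+G: size 44, value 175
Minimum size: 38 MB.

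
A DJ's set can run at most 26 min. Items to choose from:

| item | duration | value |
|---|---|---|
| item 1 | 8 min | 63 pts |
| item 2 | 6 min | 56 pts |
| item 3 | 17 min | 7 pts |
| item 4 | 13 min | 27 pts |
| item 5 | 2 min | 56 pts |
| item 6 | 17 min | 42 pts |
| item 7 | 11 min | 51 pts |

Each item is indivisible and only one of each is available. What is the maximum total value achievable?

Check high-value combinations within 26 min:
- item 1+item 2+item 5: duration 8+6+2=16, value 63+56+56=175
- item 1+item 5+item 7: duration 8+2+11=21, value 63+56+51=170
- item 1+item 2+item 7: duration 8+6+11=25, value 63+56+51=170
- item 2+item 5+item 7: duration 6+2+11=19, value 56+56+51=163
- item 2+item 5+item 6: duration 6+2+17=25, value 56+56+42=154
Best: 175 pts.

175 pts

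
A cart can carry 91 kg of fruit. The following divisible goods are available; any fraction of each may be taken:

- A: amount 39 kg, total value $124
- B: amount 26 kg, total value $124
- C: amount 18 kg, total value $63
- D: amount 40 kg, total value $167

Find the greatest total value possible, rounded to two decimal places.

Take in order of value per unit:
- B (124/26 per unit): all 26 → value 124, running total 124.00
- D (167/40 per unit): all 40 → value 167, running total 291.00
- C (63/18 per unit): all 18 → value 63, running total 354.00
- A (124/39 per unit): 7 of 39 → value 7×124/39 = 22.2564, running total 376.26
Total 376.26.

376.26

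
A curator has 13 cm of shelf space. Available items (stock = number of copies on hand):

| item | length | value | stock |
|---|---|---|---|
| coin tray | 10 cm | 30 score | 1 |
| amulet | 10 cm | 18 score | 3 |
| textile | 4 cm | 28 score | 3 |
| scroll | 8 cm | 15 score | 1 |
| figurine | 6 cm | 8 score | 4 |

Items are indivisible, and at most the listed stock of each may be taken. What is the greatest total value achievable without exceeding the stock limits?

84 score

Best selections within length 13 and stock limits:
- 3×textile: length 12, value 84
- 2×textile: length 8, value 56
- 1×textile + 1×scroll: length 12, value 43
- 1×textile + 1×figurine: length 10, value 36
Best: 84 score.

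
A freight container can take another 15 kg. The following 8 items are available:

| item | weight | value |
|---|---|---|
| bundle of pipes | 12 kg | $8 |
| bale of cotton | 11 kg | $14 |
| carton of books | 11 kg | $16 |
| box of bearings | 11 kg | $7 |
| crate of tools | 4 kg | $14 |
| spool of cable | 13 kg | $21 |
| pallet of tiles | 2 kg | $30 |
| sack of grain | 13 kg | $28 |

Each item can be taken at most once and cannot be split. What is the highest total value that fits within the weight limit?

$58

Check high-value combinations within 15 kg:
- pallet of tiles+sack of grain: weight 2+13=15, value 30+28=58
- spool of cable+pallet of tiles: weight 13+2=15, value 21+30=51
- carton of books+pallet of tiles: weight 11+2=13, value 16+30=46
Best: $58.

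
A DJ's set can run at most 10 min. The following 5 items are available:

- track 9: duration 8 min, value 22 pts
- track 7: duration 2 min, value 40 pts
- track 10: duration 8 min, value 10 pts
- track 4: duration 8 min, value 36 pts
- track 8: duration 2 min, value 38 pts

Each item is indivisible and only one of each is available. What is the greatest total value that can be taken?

Check high-value combinations within 10 min:
- track 7+track 8: duration 2+2=4, value 40+38=78
- track 7+track 4: duration 2+8=10, value 40+36=76
- track 4+track 8: duration 8+2=10, value 36+38=74
- track 9+track 7: duration 8+2=10, value 22+40=62
Best: 78 pts.

78 pts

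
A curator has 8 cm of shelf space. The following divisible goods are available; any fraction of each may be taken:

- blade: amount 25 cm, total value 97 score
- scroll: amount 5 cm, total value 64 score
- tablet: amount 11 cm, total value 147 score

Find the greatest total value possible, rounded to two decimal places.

Take in order of value per unit:
- tablet (147/11 per unit): 8 of 11 → value 8×147/11 = 106.9091, running total 106.91
Total 106.91.

106.91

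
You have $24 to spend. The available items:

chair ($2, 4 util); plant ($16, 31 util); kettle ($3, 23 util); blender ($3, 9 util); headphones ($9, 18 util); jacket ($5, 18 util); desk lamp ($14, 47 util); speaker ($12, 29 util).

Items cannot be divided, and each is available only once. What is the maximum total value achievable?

92 util

Check high-value combinations within $24:
- chair+kettle+jacket+desk lamp: cost 2+3+5+14=24, value 4+23+18+47=92
- kettle+jacket+desk lamp: cost 3+5+14=22, value 23+18+47=88
- chair+kettle+blender+desk lamp: cost 2+3+3+14=22, value 4+23+9+47=83
- kettle+blender+desk lamp: cost 3+3+14=20, value 23+9+47=79
- kettle+blender+jacket+speaker: cost 3+3+5+12=23, value 23+9+18+29=79
Best: 92 util.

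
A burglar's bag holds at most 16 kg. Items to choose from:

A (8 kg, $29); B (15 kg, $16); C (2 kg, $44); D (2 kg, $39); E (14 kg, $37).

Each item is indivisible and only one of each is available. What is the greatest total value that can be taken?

Check high-value combinations within 16 kg:
- A+C+D: weight 8+2+2=12, value 29+44+39=112
- C+D: weight 2+2=4, value 44+39=83
- C+E: weight 2+14=16, value 44+37=81
- D+E: weight 2+14=16, value 39+37=76
- A+C: weight 8+2=10, value 29+44=73
Best: $112.

$112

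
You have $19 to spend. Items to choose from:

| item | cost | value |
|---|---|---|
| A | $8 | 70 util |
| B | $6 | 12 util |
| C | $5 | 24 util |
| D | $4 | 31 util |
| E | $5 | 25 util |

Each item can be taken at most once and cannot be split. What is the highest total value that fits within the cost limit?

Check high-value combinations within $19:
- A+D+E: cost 8+4+5=17, value 70+31+25=126
- A+C+D: cost 8+5+4=17, value 70+24+31=125
- A+C+E: cost 8+5+5=18, value 70+24+25=119
- A+B+D: cost 8+6+4=18, value 70+12+31=113
Best: 126 util.

126 util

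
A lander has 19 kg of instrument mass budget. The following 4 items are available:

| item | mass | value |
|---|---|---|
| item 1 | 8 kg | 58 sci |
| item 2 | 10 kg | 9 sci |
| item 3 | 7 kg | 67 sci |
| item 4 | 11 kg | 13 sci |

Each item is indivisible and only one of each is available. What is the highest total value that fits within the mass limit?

Check high-value combinations within 19 kg:
- item 1+item 3: mass 8+7=15, value 58+67=125
- item 3+item 4: mass 7+11=18, value 67+13=80
- item 2+item 3: mass 10+7=17, value 9+67=76
- item 1+item 4: mass 8+11=19, value 58+13=71
Best: 125 sci.

125 sci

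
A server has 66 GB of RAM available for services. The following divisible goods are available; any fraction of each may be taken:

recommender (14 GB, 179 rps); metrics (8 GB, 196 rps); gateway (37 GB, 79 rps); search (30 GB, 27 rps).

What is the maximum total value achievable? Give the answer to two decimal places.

460.30

Take in order of value per unit:
- metrics (196/8 per unit): all 8 → value 196, running total 196.00
- recommender (179/14 per unit): all 14 → value 179, running total 375.00
- gateway (79/37 per unit): all 37 → value 79, running total 454.00
- search (27/30 per unit): 7 of 30 → value 7×27/30 = 6.3000, running total 460.30
Total 460.30.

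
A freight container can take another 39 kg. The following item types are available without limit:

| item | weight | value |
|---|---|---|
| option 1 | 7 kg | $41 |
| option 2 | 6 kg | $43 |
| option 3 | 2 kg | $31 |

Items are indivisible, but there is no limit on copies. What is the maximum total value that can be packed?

$589

Best value-per-unit is option 3 at 31/2, and filling with it alone uses weight 19×2=38. No mix of the others beats 19×31 = 589.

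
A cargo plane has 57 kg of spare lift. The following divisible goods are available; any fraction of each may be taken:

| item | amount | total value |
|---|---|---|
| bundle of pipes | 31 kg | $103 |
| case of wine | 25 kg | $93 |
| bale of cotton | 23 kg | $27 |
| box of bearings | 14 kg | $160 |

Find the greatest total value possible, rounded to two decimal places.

312.81

Take in order of value per unit:
- box of bearings (160/14 per unit): all 14 → value 160, running total 160.00
- case of wine (93/25 per unit): all 25 → value 93, running total 253.00
- bundle of pipes (103/31 per unit): 18 of 31 → value 18×103/31 = 59.8065, running total 312.81
Total 312.81.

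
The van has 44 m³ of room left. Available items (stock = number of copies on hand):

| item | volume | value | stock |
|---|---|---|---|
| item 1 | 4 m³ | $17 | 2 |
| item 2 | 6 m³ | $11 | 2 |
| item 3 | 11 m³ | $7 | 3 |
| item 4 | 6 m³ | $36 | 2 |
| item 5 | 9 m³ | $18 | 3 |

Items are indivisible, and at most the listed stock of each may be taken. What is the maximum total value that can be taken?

Top feasible selections:
- 2×item 1 + 1×item 2 + 2×item 4 + 2×item 5: volume 44, value 153
- 2×item 1 + 2×item 2 + 2×item 4 + 1×item 5: volume 41, value 146
- 1×item 1 + 2×item 4 + 3×item 5: volume 43, value 143
- 2×item 1 + 2×item 4 + 2×item 5: volume 38, value 142
Best: $153.

$153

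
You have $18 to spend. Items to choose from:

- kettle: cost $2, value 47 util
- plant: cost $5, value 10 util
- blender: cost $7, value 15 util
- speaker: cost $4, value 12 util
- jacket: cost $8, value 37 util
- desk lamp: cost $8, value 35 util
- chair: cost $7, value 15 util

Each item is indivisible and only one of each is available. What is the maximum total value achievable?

119 util

Check high-value combinations within $18:
- kettle+jacket+desk lamp: cost 2+8+8=18, value 47+37+35=119
- kettle+blender+jacket: cost 2+7+8=17, value 47+15+37=99
- kettle+jacket+chair: cost 2+8+7=17, value 47+37+15=99
- kettle+blender+desk lamp: cost 2+7+8=17, value 47+15+35=97
- kettle+desk lamp+chair: cost 2+8+7=17, value 47+35+15=97
Best: 119 util.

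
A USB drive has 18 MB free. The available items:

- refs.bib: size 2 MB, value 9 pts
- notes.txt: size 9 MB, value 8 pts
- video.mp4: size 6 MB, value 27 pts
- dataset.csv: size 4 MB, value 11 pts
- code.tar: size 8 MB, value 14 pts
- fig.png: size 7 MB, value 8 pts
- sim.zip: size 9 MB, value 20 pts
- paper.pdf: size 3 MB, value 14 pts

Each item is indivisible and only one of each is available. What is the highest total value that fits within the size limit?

61 pts

This is a 0/1 knapsack; check combinations near the capacity.
- refs.bib+video.mp4+dataset.csv+paper.pdf: size 2+6+4+3=15, value 9+27+11+14=61
- video.mp4+sim.zip+paper.pdf: size 6+9+3=18, value 27+20+14=61
- refs.bib+video.mp4+fig.png+paper.pdf: size 2+6+7+3=18, value 9+27+8+14=58
- refs.bib+video.mp4+sim.zip: size 2+6+9=17, value 9+27+20=56
Best: 61 pts.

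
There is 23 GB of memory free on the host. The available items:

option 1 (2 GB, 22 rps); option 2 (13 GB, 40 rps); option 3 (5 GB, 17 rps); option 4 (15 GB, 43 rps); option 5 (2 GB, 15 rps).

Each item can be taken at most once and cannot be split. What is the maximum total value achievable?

94 rps

Check high-value combinations within 23 GB:
- option 1+option 2+option 3+option 5: memory 2+13+5+2=22, value 22+40+17+15=94
- option 1+option 3+option 4: memory 2+5+15=22, value 22+17+43=82
- option 1+option 4+option 5: memory 2+15+2=19, value 22+43+15=80
Best: 94 rps.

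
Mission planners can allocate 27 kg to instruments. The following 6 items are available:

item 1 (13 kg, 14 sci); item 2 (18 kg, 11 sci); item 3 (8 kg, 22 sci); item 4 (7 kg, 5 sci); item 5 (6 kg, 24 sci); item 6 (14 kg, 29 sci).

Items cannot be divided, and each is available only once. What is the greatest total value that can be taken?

Check high-value combinations within 27 kg:
- item 1+item 3+item 5: mass 13+8+6=27, value 14+22+24=60
- item 4+item 5+item 6: mass 7+6+14=27, value 5+24+29=58
- item 5+item 6: mass 6+14=20, value 24+29=53
- item 3+item 4+item 5: mass 8+7+6=21, value 22+5+24=51
- item 3+item 6: mass 8+14=22, value 22+29=51
Best: 60 sci.

60 sci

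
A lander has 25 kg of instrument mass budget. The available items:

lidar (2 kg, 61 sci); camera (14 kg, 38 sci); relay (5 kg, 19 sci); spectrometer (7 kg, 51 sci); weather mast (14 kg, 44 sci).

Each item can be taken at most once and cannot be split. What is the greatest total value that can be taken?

156 sci

Check high-value combinations within 25 kg:
- lidar+spectrometer+weather mast: mass 2+7+14=23, value 61+51+44=156
- lidar+camera+spectrometer: mass 2+14+7=23, value 61+38+51=150
- lidar+relay+spectrometer: mass 2+5+7=14, value 61+19+51=131
- lidar+relay+weather mast: mass 2+5+14=21, value 61+19+44=124
- lidar+camera+relay: mass 2+14+5=21, value 61+38+19=118
Best: 156 sci.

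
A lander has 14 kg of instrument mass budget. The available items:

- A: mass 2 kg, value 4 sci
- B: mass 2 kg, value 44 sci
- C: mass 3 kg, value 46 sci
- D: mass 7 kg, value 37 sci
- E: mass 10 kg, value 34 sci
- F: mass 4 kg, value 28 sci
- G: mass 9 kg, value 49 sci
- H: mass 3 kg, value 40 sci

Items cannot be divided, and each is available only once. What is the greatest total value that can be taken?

162 sci

Check high-value combinations within 14 kg:
- A+B+C+F+H: mass 2+2+3+4+3=14, value 4+44+46+28+40=162
- B+C+F+H: mass 2+3+4+3=12, value 44+46+28+40=158
- B+C+G: mass 2+3+9=14, value 44+46+49=139
Best: 162 sci.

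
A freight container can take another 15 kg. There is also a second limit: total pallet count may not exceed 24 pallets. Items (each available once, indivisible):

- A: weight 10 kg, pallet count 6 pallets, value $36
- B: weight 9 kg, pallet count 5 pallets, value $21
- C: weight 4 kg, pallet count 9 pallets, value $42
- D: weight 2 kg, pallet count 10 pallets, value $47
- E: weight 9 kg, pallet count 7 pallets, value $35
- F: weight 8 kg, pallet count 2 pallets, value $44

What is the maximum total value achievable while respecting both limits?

Feasible sets respecting both limits:
- C+D+F: weight 14, pallet count 21, value 133
- B+C+D: weight 15, pallet count 24, value 110
- D+F: weight 10, pallet count 12, value 91
Best: $133.

$133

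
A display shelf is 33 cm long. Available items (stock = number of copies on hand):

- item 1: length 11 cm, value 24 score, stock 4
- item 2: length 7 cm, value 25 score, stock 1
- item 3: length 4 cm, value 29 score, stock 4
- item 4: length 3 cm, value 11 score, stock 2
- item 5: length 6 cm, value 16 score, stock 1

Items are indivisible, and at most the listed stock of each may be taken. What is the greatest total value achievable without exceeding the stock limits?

Top feasible selections:
- 1×item 2 + 4×item 3 + 1×item 4 + 1×item 5: length 32, value 168
- 1×item 2 + 4×item 3 + 2×item 4: length 29, value 163
- 1×item 1 + 4×item 3 + 2×item 4: length 33, value 162
- 1×item 2 + 4×item 3 + 1×item 5: length 29, value 157
Best: 168 score.

168 score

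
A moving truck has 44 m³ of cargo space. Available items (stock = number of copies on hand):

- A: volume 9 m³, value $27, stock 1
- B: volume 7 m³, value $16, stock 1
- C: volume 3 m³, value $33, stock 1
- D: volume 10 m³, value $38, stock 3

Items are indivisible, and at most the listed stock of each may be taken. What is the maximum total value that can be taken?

$174

Best selections within volume 44 and stock limits:
- 1×A + 1×C + 3×D: volume 42, value 174
- 1×B + 1×C + 3×D: volume 40, value 163
- 1×A + 1×B + 1×C + 2×D: volume 39, value 152
Best: $174.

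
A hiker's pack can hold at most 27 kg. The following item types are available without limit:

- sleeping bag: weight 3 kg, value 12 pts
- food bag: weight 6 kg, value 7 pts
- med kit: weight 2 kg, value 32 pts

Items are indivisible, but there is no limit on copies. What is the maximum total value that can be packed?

416 pts

Best value-per-unit is med kit at 32/2, and filling with it alone uses weight 13×2=26. No mix of the others beats 13×32 = 416.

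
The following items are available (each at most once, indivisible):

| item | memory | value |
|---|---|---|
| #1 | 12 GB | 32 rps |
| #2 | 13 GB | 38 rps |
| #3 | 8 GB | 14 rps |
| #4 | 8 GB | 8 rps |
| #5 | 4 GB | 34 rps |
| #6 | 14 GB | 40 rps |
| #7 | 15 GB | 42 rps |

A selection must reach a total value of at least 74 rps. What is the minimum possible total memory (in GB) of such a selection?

Subsets with value ≥ 74, sorted by total memory:
- #5+#6: memory 18, value 74
- #5+#7: memory 19, value 76
- #1+#3+#5: memory 24, value 80
- #1+#4+#5: memory 24, value 74
Minimum memory: 18 GB.

18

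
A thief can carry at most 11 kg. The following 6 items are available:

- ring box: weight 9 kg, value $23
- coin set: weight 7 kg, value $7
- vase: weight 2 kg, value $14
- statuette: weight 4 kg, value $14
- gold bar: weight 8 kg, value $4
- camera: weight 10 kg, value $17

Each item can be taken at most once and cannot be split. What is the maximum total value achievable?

$37

Check high-value combinations within 11 kg:
- ring box+vase: weight 9+2=11, value 23+14=37
- vase+statuette: weight 2+4=6, value 14+14=28
- ring box: weight 9, value 23
Best: $37.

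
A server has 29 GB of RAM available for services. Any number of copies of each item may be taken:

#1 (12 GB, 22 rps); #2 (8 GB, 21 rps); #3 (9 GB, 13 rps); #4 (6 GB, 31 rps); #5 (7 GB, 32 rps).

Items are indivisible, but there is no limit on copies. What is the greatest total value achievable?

128 rps

Best value-per-unit is #4 at 31/6; filling with it alone gives 4×31 = 124.
Optimal mix: 4×#5 → memory 28, value 128.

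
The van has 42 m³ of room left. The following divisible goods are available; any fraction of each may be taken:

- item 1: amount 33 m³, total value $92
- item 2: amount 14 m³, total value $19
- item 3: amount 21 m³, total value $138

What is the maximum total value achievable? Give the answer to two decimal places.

Take in order of value per unit:
- item 3 (138/21 per unit): all 21 → value 138, running total 138.00
- item 1 (92/33 per unit): 21 of 33 → value 21×92/33 = 58.5455, running total 196.55
Total 196.55.

196.55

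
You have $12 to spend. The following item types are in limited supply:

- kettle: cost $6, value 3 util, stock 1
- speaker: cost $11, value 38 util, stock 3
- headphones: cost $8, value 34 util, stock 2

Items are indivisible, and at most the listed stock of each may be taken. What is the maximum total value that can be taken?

38 util

Top feasible selections:
- 1×speaker: cost 11, value 38
- 1×headphones: cost 8, value 34
- 1×kettle: cost 6, value 3
Best: 38 util.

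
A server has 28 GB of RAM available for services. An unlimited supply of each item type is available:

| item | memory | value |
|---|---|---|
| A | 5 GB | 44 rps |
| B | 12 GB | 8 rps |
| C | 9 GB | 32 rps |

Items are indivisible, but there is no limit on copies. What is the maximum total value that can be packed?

Best value-per-unit is A at 44/5, and filling with it alone uses memory 5×5=25. No mix of the others beats 5×44 = 220.

220 rps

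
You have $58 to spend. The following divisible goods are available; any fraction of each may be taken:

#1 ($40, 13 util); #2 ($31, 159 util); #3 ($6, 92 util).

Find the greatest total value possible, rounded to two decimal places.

257.83

Take in order of value per unit:
- #3 (92/6 per unit): all 6 → value 92, running total 92.00
- #2 (159/31 per unit): all 31 → value 159, running total 251.00
- #1 (13/40 per unit): 21 of 40 → value 21×13/40 = 6.8250, running total 257.83
Total 257.83.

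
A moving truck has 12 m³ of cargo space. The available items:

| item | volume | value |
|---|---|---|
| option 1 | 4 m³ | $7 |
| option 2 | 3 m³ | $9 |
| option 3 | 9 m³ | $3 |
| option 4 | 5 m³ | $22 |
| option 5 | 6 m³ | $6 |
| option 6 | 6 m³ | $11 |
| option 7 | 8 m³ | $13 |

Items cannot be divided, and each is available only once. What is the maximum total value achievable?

Check high-value combinations within 12 m³:
- option 1+option 2+option 4: volume 4+3+5=12, value 7+9+22=38
- option 4+option 6: volume 5+6=11, value 22+11=33
- option 2+option 4: volume 3+5=8, value 9+22=31
Best: $38.

$38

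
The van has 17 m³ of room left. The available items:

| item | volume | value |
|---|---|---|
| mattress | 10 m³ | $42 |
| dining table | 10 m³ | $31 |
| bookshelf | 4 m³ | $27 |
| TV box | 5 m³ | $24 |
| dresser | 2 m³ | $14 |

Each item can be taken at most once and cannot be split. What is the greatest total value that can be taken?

This is a 0/1 knapsack; check combinations near the capacity.
- mattress+bookshelf+dresser: volume 10+4+2=16, value 42+27+14=83
- mattress+TV box+dresser: volume 10+5+2=17, value 42+24+14=80
- dining table+bookshelf+dresser: volume 10+4+2=16, value 31+27+14=72
- mattress+bookshelf: volume 10+4=14, value 42+27=69
- dining table+TV box+dresser: volume 10+5+2=17, value 31+24+14=69
Best: $83.

$83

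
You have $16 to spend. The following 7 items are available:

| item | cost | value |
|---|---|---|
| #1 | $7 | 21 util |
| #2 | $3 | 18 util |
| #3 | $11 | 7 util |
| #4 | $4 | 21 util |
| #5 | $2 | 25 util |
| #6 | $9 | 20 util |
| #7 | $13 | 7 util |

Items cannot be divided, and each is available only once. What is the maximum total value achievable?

85 util

Check high-value combinations within $16:
- #1+#2+#4+#5: cost 7+3+4+2=16, value 21+18+21+25=85
- #1+#4+#5: cost 7+4+2=13, value 21+21+25=67
- #4+#5+#6: cost 4+2+9=15, value 21+25+20=66
Best: 85 util.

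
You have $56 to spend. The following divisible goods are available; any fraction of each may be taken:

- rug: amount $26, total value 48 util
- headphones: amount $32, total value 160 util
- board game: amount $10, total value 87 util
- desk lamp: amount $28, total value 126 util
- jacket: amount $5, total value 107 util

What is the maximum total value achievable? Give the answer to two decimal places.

394.50

Take in order of value per unit:
- jacket (107/5 per unit): all 5 → value 107, running total 107.00
- board game (87/10 per unit): all 10 → value 87, running total 194.00
- headphones (160/32 per unit): all 32 → value 160, running total 354.00
- desk lamp (126/28 per unit): 9 of 28 → value 9×126/28 = 40.5000, running total 394.50
Total 394.50.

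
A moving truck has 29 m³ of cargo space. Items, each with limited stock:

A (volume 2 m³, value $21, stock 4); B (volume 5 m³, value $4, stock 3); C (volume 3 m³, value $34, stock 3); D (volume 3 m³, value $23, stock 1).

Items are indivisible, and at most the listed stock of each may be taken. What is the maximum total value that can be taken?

$213

Best selections within volume 29 and stock limits:
- 4×A + 1×B + 3×C + 1×D: volume 25, value 213
- 4×A + 3×C + 1×D: volume 20, value 209
- 3×A + 2×B + 3×C + 1×D: volume 28, value 196
- 4×A + 2×B + 3×C: volume 27, value 194
Best: $213.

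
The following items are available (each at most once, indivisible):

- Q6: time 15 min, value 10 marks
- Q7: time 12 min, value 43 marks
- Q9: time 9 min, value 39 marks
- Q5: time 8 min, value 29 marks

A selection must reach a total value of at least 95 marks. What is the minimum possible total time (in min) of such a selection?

29

Subsets with value ≥ 95, sorted by total time:
- Q7+Q9+Q5: time 29, value 111
- Q6+Q7+Q9+Q5: time 44, value 121
Minimum time: 29 min.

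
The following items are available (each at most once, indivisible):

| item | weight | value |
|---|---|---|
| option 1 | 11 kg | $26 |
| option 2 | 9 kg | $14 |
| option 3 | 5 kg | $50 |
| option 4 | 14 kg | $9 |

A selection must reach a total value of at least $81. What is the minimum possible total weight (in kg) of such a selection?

Subsets with value ≥ 81, sorted by total weight:
- option 1+option 2+option 3: weight 25, value 90
- option 1+option 3+option 4: weight 30, value 85
- option 1+option 2+option 3+option 4: weight 39, value 99
Minimum weight: 25 kg.

25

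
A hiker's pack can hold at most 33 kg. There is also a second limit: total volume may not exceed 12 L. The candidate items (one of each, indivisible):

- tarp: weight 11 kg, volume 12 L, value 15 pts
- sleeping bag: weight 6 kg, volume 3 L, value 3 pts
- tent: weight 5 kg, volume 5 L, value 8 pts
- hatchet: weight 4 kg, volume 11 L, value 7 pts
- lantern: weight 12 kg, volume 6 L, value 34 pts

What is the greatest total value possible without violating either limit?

Feasible sets respecting both limits:
- tent+lantern: weight 17, volume 11, value 42
- sleeping bag+lantern: weight 18, volume 9, value 37
- lantern: weight 12, volume 6, value 34
Best: 42 pts.

42 pts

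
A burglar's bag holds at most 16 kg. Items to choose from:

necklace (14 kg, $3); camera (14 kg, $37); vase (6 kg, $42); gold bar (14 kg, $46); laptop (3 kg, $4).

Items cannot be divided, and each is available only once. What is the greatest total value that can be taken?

Check high-value combinations within 16 kg:
- vase+laptop: weight 6+3=9, value 42+4=46
- gold bar: weight 14, value 46
- vase: weight 6, value 42
Best: $46.

$46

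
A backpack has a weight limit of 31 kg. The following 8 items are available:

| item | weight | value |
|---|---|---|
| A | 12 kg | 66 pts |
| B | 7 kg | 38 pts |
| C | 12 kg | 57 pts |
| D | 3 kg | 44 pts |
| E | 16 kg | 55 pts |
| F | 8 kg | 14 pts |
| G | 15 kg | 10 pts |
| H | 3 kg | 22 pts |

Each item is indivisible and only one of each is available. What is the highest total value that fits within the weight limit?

189 pts

Check high-value combinations within 31 kg:
- A+C+D+H: weight 12+12+3+3=30, value 66+57+44+22=189
- A+B+D+H: weight 12+7+3+3=25, value 66+38+44+22=170
- A+C+D: weight 12+12+3=27, value 66+57+44=167
Best: 189 pts.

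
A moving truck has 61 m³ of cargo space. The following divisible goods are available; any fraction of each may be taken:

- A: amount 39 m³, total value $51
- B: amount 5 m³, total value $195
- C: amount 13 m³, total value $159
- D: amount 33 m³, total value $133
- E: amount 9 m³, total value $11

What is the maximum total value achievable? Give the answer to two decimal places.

Take in order of value per unit:
- B (195/5 per unit): all 5 → value 195, running total 195.00
- C (159/13 per unit): all 13 → value 159, running total 354.00
- D (133/33 per unit): all 33 → value 133, running total 487.00
- A (51/39 per unit): 10 of 39 → value 10×51/39 = 13.0769, running total 500.08
Total 500.08.

500.08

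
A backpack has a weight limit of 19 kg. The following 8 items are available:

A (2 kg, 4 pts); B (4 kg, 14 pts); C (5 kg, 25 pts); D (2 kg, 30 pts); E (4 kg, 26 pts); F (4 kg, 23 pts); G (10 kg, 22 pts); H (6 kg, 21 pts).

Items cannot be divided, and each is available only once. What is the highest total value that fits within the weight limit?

118 pts

This is a 0/1 knapsack; check combinations near the capacity.
- B+C+D+E+F: weight 4+5+2+4+4=19, value 14+25+30+26+23=118
- A+C+D+E+F: weight 2+5+2+4+4=17, value 4+25+30+26+23=108
- A+C+D+E+H: weight 2+5+2+4+6=19, value 4+25+30+26+21=106
- C+D+E+F: weight 5+2+4+4=15, value 25+30+26+23=104
Best: 118 pts.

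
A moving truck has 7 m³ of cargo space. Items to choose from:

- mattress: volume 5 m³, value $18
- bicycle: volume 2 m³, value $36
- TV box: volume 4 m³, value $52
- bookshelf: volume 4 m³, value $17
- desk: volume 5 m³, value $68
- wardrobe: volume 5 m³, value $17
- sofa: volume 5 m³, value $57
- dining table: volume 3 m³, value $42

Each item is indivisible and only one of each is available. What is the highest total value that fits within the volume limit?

$104

Check high-value combinations within 7 m³:
- bicycle+desk: volume 2+5=7, value 36+68=104
- TV box+dining table: volume 4+3=7, value 52+42=94
- bicycle+sofa: volume 2+5=7, value 36+57=93
- bicycle+TV box: volume 2+4=6, value 36+52=88
- bicycle+dining table: volume 2+3=5, value 36+42=78
Best: $104.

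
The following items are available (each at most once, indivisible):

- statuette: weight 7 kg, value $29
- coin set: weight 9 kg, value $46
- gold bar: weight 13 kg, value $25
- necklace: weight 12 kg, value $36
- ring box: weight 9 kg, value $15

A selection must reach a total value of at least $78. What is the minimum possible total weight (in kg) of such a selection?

Subsets with value ≥ 78, sorted by total weight:
- coin set+necklace: weight 21, value 82
- statuette+coin set+ring box: weight 25, value 90
- statuette+coin set+necklace: weight 28, value 111
- statuette+necklace+ring box: weight 28, value 80
Minimum weight: 21 kg.

21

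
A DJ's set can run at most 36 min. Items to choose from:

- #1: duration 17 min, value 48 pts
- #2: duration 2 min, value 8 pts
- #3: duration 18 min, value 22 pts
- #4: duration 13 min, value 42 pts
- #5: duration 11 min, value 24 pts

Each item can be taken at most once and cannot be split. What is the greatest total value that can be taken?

98 pts

Check high-value combinations within 36 min:
- #1+#2+#4: duration 17+2+13=32, value 48+8+42=98
- #1+#4: duration 17+13=30, value 48+42=90
- #1+#2+#5: duration 17+2+11=30, value 48+8+24=80
Best: 98 pts.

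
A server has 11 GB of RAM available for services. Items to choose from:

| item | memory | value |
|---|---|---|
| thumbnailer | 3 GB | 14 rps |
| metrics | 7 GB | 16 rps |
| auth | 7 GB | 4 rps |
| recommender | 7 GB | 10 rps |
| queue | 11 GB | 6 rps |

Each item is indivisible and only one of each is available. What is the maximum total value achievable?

30 rps

Check high-value combinations within 11 GB:
- thumbnailer+metrics: memory 3+7=10, value 14+16=30
- thumbnailer+recommender: memory 3+7=10, value 14+10=24
- thumbnailer+auth: memory 3+7=10, value 14+4=18
Best: 30 rps.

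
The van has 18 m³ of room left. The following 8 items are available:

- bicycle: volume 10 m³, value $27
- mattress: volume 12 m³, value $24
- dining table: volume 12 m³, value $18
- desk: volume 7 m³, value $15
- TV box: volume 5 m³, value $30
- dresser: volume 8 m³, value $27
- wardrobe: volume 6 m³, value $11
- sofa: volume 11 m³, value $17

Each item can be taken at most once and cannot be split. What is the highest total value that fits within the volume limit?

$57

This is a 0/1 knapsack; check combinations near the capacity.
- TV box+dresser: volume 5+8=13, value 30+27=57
- bicycle+TV box: volume 10+5=15, value 27+30=57
- desk+TV box+wardrobe: volume 7+5+6=18, value 15+30+11=56
- mattress+TV box: volume 12+5=17, value 24+30=54
- bicycle+dresser: volume 10+8=18, value 27+27=54
Best: $57.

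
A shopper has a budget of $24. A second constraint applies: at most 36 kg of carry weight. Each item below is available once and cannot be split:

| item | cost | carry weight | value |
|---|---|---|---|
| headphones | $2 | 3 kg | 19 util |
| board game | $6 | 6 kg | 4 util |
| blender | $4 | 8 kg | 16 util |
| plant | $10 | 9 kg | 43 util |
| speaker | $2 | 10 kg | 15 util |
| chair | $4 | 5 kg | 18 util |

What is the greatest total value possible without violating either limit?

111 util

Feasible sets respecting both limits:
- headphones+blender+plant+speaker+chair: cost 22, carry weight 35, value 111
- headphones+board game+plant+speaker+chair: cost 24, carry weight 33, value 99
- headphones+board game+blender+plant+speaker: cost 24, carry weight 36, value 97
- headphones+blender+plant+chair: cost 20, carry weight 25, value 96
Best: 111 util.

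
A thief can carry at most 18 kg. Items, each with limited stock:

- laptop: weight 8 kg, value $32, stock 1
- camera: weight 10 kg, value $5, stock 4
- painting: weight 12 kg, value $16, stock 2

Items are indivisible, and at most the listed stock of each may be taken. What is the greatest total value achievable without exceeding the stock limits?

Best selections within weight 18 and stock limits:
- 1×laptop + 1×camera: weight 18, value 37
- 1×laptop: weight 8, value 32
Best: $37.

$37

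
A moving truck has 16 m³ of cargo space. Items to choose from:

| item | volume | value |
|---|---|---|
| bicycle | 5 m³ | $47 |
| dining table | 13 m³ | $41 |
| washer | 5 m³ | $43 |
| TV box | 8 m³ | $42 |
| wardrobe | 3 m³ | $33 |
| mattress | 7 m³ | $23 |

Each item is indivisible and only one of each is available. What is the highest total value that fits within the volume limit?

$123

Check high-value combinations within 16 m³:
- bicycle+washer+wardrobe: volume 5+5+3=13, value 47+43+33=123
- bicycle+TV box+wardrobe: volume 5+8+3=16, value 47+42+33=122
- washer+TV box+wardrobe: volume 5+8+3=16, value 43+42+33=118
Best: $123.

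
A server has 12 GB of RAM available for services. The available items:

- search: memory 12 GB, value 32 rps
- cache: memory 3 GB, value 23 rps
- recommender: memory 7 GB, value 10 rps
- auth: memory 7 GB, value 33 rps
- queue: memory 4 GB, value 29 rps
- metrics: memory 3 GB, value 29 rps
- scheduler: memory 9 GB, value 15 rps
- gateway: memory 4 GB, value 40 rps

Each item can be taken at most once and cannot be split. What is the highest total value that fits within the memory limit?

Check high-value combinations within 12 GB:
- queue+metrics+gateway: memory 4+3+4=11, value 29+29+40=98
- cache+metrics+gateway: memory 3+3+4=10, value 23+29+40=92
- cache+queue+gateway: memory 3+4+4=11, value 23+29+40=92
- cache+queue+metrics: memory 3+4+3=10, value 23+29+29=81
Best: 98 rps.

98 rps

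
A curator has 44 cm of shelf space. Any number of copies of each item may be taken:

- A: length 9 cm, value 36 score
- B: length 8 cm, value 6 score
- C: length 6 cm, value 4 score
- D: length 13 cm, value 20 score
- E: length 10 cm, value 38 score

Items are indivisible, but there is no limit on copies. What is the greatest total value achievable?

Best value-per-unit is A at 36/9; filling with it alone gives 4×36 = 144.
Optimal mix: 2×A + 1×C + 2×E → length 44, value 152.

152 score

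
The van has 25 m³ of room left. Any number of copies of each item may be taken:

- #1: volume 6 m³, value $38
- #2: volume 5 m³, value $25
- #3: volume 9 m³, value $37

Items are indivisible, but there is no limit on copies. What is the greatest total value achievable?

$152

Best value-per-unit is #1 at 38/6, and filling with it alone uses volume 4×6=24. No mix of the others beats 4×38 = 152.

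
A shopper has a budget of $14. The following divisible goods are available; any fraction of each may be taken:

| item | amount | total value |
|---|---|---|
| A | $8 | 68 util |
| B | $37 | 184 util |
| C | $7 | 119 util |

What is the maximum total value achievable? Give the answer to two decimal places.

Take in order of value per unit:
- C (119/7 per unit): all 7 → value 119, running total 119.00
- A (68/8 per unit): 7 of 8 → value 7×68/8 = 59.5000, running total 178.50
Total 178.50.

178.50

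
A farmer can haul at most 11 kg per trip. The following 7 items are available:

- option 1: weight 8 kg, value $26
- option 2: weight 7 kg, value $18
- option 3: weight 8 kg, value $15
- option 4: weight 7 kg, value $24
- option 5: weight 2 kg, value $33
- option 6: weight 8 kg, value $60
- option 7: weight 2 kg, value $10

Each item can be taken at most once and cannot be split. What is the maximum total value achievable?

$93

Check high-value combinations within 11 kg:
- option 5+option 6: weight 2+8=10, value 33+60=93
- option 6+option 7: weight 8+2=10, value 60+10=70
- option 4+option 5+option 7: weight 7+2+2=11, value 24+33+10=67
Best: $93.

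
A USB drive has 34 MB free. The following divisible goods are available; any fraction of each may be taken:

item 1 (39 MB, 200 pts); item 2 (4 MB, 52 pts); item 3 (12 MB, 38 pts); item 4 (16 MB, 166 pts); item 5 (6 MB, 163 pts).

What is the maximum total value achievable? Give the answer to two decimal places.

Take in order of value per unit:
- item 5 (163/6 per unit): all 6 → value 163, running total 163.00
- item 2 (52/4 per unit): all 4 → value 52, running total 215.00
- item 4 (166/16 per unit): all 16 → value 166, running total 381.00
- item 1 (200/39 per unit): 8 of 39 → value 8×200/39 = 41.0256, running total 422.03
Total 422.03.

422.03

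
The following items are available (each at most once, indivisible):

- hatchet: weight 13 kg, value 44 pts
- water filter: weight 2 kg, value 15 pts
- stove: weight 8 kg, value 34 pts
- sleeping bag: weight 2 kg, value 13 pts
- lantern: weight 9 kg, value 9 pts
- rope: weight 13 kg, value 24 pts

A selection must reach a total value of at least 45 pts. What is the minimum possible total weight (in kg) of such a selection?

10

Subsets with value ≥ 45, sorted by total weight:
- water filter+stove: weight 10, value 49
- stove+sleeping bag: weight 10, value 47
Minimum weight: 10 kg.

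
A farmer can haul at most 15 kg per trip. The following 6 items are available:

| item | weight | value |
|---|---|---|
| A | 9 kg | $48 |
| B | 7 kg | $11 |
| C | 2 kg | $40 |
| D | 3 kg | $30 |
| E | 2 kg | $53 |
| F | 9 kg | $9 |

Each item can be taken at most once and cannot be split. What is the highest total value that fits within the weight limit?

Check high-value combinations within 15 kg:
- A+C+E: weight 9+2+2=13, value 48+40+53=141
- B+C+D+E: weight 7+2+3+2=14, value 11+40+30+53=134
- A+D+E: weight 9+3+2=14, value 48+30+53=131
Best: $141.

$141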